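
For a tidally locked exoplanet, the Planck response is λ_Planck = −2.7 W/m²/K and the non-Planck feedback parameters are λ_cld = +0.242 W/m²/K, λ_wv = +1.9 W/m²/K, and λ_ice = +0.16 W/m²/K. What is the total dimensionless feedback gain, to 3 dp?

Convert to gains: g_cld = 0.242/2.7 = 0.08963; g_wv = 1.9/2.7 = 0.7037; g_ice = 0.16/2.7 = 0.05926.
Total gain g = 0.85259.

0.853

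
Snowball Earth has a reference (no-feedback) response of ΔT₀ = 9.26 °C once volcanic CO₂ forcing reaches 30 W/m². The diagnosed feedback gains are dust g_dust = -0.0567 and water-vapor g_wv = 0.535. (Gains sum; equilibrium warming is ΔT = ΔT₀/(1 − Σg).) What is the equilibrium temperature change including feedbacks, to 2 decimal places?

Total gain g = -0.0567 + 0.535 = 0.4783.
Amplification A = 1/(1 − 0.4783) = 1.917.
ΔT = 9.26 × 1.917 = 17.75 °C.

17.75 °C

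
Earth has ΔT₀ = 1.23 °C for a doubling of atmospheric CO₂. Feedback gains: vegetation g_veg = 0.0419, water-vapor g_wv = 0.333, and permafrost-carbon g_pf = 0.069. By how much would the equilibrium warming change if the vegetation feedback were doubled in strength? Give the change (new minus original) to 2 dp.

Original: g = 0.4439, ΔT = 1.23/(1−0.4439) = 2.2118 °C.
With doubled vegetation: g' = 0.4858, ΔT' = 1.23/(1−0.4858) = 2.3921 °C.
Change = 2.3921 − 2.2118 = 0.18 °C.

0.18 °C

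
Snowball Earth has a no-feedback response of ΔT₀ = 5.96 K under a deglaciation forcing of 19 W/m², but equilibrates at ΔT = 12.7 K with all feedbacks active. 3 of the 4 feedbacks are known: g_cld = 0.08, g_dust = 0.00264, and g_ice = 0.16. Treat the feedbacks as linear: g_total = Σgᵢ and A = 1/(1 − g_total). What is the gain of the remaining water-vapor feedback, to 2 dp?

Amplification A = ΔT/ΔT₀ = 12.7/5.96 = 2.131.
Total gain g = 1 − 1/A = 1 − 1/2.131 = 0.5307.
Known gains sum to 0.08 + 0.00264 + 0.16 = 0.24264.
g_wv = 0.5307 − 0.24264 = 0.29.

0.29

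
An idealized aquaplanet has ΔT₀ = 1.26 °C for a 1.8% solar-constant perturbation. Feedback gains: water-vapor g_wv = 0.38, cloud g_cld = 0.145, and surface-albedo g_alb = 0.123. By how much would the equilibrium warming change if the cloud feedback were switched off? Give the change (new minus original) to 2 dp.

Original: g = 0.648, ΔT = 1.26/(1−0.648) = 3.5795 °C.
Without cloud: g' = 0.503, ΔT' = 1.26/(1−0.503) = 2.5352 °C.
Change = 2.5352 − 3.5795 = -1.04 °C.

-1.04 °C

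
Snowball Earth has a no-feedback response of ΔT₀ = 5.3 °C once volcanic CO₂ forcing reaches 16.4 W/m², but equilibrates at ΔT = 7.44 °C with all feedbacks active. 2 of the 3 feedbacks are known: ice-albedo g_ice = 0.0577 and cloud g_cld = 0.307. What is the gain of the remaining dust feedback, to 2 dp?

-0.08

Amplification A = ΔT/ΔT₀ = 7.44/5.3 = 1.404.
Total gain g = 1 − 1/A = 1 − 1/1.404 = 0.2877.
Known gains sum to 0.0577 + 0.307 = 0.3647.
g_dust = 0.2877 − 0.3647 = -0.08.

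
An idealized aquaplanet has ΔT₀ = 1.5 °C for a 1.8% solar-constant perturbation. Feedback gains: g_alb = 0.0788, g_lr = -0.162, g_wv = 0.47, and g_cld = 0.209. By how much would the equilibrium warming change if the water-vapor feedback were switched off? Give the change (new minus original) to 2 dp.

Original: g = 0.5958, ΔT = 1.5/(1−0.5958) = 3.7110 °C.
Without water-vapor: g' = 0.1258, ΔT' = 1.5/(1−0.1258) = 1.7159 °C.
Change = 1.7159 − 3.7110 = -2.00 °C.

-2.00 °C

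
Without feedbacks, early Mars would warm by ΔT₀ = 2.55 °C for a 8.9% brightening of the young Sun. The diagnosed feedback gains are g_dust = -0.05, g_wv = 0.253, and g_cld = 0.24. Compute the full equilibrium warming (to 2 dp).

4.58 °C

Total gain g = -0.05 + 0.253 + 0.24 = 0.443.
Amplification A = 1/(1 − 0.443) = 1.795.
ΔT = 2.55 × 1.795 = 4.58 °C.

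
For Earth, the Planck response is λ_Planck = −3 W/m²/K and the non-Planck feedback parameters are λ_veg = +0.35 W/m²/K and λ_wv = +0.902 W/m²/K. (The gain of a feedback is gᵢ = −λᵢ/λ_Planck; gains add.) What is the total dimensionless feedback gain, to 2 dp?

Convert to gains: g_veg = 0.35/3 = 0.1167; g_wv = 0.902/3 = 0.3007.
Total gain g = 0.4174.

0.42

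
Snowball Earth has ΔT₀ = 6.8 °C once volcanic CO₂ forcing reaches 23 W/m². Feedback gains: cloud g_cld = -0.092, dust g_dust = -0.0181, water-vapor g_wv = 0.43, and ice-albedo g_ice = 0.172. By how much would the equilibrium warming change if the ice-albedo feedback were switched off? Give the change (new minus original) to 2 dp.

Original: g = 0.4919, ΔT = 6.8/(1−0.4919) = 13.3832 °C.
Without ice-albedo: g' = 0.3199, ΔT' = 6.8/(1−0.3199) = 9.9985 °C.
Change = 9.9985 − 13.3832 = -3.38 °C.

-3.38 °C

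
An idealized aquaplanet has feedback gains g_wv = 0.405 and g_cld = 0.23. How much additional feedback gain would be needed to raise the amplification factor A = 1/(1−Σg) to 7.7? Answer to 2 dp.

0.24

Current total gain = 0.635.
Target gain for A = 7.7: g* = 1 − 1/7.7 = 0.8701.
Additional gain needed = 0.8701 − 0.635 = 0.24.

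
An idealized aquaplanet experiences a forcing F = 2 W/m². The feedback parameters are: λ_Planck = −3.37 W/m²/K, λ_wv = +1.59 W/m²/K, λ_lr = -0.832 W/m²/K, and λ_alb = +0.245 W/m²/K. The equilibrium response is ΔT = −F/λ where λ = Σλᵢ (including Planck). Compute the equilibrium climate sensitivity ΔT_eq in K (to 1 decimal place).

Net feedback parameter λ = (−3.37) + (+1.59) + (-0.832) + (+0.245) = -2.367 W/m²/K.
ΔT = −F/λ = −2/(-2.367) = 0.8 K.

0.8 K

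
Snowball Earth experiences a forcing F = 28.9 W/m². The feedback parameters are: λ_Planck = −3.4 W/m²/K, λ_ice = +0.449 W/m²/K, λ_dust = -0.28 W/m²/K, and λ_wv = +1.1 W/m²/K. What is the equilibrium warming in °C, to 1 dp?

Net feedback parameter λ = (−3.4) + (+0.449) + (-0.28) + (+1.1) = -2.131 W/m²/K.
ΔT = −F/λ = −28.9/(-2.131) = 13.6 °C.

13.6 °C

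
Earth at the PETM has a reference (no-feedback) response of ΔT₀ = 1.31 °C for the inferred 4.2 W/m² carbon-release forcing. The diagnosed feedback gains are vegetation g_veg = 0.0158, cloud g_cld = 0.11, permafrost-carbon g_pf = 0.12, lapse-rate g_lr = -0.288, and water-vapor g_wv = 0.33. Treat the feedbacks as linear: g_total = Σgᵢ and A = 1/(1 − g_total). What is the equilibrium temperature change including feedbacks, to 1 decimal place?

1.8 °C

Total gain g = 0.0158 + 0.11 + 0.12 − 0.288 + 0.33 = 0.2878.
Amplification A = 1/(1 − 0.2878) = 1.404.
ΔT = 1.31 × 1.404 = 1.8 °C.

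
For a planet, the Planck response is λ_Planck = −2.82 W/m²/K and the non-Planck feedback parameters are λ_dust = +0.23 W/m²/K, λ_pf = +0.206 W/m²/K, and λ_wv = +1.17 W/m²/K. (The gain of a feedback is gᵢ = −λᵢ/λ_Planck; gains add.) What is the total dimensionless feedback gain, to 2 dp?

0.57

Convert to gains: g_dust = 0.23/2.82 = 0.08156; g_pf = 0.206/2.82 = 0.07305; g_wv = 1.17/2.82 = 0.4149.
Total gain g = 0.56951.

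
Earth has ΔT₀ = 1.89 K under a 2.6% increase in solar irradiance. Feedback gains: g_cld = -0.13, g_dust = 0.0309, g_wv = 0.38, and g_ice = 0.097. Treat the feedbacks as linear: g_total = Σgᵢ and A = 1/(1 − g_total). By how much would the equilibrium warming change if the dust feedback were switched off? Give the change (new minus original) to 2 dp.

Original: g = 0.3779, ΔT = 1.89/(1−0.3779) = 3.0381 K.
Without dust: g' = 0.347, ΔT' = 1.89/(1−0.347) = 2.8943 K.
Change = 2.8943 − 3.0381 = -0.14 K.

-0.14 K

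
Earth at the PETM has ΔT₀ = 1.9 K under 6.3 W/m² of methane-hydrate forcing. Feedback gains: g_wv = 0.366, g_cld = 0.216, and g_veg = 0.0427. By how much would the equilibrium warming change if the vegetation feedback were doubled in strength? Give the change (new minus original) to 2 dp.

0.65 K

Original: g = 0.6247, ΔT = 1.9/(1−0.6247) = 5.0626 K.
With doubled vegetation: g' = 0.6674, ΔT' = 1.9/(1−0.6674) = 5.7126 K.
Change = 5.7126 − 5.0626 = 0.65 K.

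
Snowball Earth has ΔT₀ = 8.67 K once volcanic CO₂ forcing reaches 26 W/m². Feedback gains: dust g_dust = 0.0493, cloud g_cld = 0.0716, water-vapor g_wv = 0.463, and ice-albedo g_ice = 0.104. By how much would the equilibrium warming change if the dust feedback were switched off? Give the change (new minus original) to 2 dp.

-3.79 K

Original: g = 0.6879, ΔT = 8.67/(1−0.6879) = 27.7796 K.
Without dust: g' = 0.6386, ΔT' = 8.67/(1−0.6386) = 23.9900 K.
Change = 23.9900 − 27.7796 = -3.79 K.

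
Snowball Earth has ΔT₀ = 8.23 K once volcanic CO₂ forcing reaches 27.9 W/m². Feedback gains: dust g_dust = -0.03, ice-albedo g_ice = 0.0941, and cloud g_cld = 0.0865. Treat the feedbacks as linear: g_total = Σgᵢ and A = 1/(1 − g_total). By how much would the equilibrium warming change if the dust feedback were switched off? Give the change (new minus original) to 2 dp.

0.35 K

Original: g = 0.1506, ΔT = 8.23/(1−0.1506) = 9.6892 K.
Without dust: g' = 0.1806, ΔT' = 8.23/(1−0.1806) = 10.0439 K.
Change = 10.0439 − 9.6892 = 0.35 K.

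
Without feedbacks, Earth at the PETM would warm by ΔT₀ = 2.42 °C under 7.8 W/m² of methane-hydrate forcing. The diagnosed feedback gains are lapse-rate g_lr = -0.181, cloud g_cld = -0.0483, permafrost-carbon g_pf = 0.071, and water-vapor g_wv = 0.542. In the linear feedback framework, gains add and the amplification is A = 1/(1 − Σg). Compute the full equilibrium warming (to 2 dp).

3.93 °C

Total gain g = -0.181 − 0.0483 + 0.071 + 0.542 = 0.3837.
Amplification A = 1/(1 − 0.3837) = 1.623.
ΔT = 2.42 × 1.623 = 3.93 °C.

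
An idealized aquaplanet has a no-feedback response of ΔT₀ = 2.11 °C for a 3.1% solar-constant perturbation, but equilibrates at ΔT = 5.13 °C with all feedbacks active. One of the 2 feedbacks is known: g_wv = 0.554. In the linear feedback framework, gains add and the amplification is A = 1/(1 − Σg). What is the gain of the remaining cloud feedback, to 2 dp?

0.03

Amplification A = ΔT/ΔT₀ = 5.13/2.11 = 2.431.
Total gain g = 1 − 1/A = 1 − 1/2.431 = 0.5886.
The known gain is 0.554.
g_cld = 0.5886 − 0.554 = 0.03.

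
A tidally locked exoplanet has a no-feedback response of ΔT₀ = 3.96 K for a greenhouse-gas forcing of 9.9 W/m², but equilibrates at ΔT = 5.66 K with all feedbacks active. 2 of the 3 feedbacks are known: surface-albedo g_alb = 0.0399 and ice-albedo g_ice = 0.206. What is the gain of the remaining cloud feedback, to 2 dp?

Amplification A = ΔT/ΔT₀ = 5.66/3.96 = 1.429.
Total gain g = 1 − 1/A = 1 − 1/1.429 = 0.3002.
Known gains sum to 0.0399 + 0.206 = 0.2459.
g_cld = 0.3002 − 0.2459 = 0.05.

0.05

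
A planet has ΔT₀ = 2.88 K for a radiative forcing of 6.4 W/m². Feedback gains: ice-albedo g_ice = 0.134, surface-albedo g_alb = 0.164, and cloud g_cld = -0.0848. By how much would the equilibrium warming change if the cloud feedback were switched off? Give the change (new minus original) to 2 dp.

Original: g = 0.2132, ΔT = 2.88/(1−0.2132) = 3.6604 K.
Without cloud: g' = 0.298, ΔT' = 2.88/(1−0.298) = 4.1026 K.
Change = 4.1026 − 3.6604 = 0.44 K.

0.44 K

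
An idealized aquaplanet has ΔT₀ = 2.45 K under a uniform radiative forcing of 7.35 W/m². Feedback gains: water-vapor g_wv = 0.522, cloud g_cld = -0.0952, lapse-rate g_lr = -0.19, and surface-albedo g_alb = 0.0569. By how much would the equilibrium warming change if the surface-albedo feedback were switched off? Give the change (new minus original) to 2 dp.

Original: g = 0.2937, ΔT = 2.45/(1−0.2937) = 3.4688 K.
Without surface-albedo: g' = 0.2368, ΔT' = 2.45/(1−0.2368) = 3.2102 K.
Change = 3.2102 − 3.4688 = -0.26 K.

-0.26 K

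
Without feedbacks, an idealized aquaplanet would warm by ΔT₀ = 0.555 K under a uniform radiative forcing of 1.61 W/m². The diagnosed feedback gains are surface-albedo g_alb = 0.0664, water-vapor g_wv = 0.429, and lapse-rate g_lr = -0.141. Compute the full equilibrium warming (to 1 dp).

0.9 K

Total gain g = 0.0664 + 0.429 − 0.141 = 0.3544.
Amplification A = 1/(1 − 0.3544) = 1.549.
ΔT = 0.555 × 1.549 = 0.9 K.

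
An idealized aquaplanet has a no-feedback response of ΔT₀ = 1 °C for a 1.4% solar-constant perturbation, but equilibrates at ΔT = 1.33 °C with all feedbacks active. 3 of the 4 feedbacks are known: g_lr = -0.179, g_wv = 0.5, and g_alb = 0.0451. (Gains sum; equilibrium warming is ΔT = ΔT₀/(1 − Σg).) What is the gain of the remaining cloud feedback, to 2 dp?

-0.12

Amplification A = ΔT/ΔT₀ = 1.33/1 = 1.33.
Total gain g = 1 − 1/A = 1 − 1/1.33 = 0.2481.
Known gains sum to -0.179 + 0.5 + 0.0451 = 0.3661.
g_cld = 0.2481 − 0.3661 = -0.12.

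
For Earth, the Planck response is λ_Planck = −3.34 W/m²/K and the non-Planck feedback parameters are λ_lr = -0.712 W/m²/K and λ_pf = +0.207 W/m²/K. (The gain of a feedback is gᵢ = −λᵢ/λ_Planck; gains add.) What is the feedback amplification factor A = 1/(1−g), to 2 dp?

0.87

Convert to gains: g_lr = -0.712/3.34 = -0.2132; g_pf = 0.207/3.34 = 0.06198.
Total gain g = -0.15122.
A = 1/(1 + 0.15122) = 0.87.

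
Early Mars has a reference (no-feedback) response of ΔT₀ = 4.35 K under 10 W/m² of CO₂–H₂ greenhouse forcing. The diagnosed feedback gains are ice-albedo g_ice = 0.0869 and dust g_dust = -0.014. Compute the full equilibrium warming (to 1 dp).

4.7 K

Total gain g = 0.0869 − 0.014 = 0.0729.
Amplification A = 1/(1 − 0.0729) = 1.079.
ΔT = 4.35 × 1.079 = 4.7 K.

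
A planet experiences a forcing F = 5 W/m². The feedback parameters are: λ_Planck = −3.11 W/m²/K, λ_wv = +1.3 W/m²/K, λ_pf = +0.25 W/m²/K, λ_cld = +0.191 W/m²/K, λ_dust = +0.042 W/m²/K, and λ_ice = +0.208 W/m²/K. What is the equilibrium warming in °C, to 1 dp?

Net feedback parameter λ = (−3.11) + (+1.3) + (+0.25) + (+0.191) + (+0.042) + (+0.208) = -1.119 W/m²/K.
ΔT = −F/λ = −5/(-1.119) = 4.5 °C.

4.5 °C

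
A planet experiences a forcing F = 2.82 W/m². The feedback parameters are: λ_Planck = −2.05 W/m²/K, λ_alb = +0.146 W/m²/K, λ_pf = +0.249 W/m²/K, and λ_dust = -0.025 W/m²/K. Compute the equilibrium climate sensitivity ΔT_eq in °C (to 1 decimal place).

1.7 °C

Net feedback parameter λ = (−2.05) + (+0.146) + (+0.249) + (-0.025) = -1.68 W/m²/K.
ΔT = −F/λ = −2.82/(-1.68) = 1.7 °C.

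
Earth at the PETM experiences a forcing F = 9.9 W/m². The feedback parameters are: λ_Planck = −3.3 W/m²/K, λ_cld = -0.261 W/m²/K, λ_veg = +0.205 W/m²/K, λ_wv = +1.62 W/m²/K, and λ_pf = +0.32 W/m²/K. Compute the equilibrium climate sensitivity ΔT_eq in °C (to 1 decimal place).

Net feedback parameter λ = (−3.3) + (-0.261) + (+0.205) + (+1.62) + (+0.32) = -1.416 W/m²/K.
ΔT = −F/λ = −9.9/(-1.416) = 7.0 °C.

7.0 °C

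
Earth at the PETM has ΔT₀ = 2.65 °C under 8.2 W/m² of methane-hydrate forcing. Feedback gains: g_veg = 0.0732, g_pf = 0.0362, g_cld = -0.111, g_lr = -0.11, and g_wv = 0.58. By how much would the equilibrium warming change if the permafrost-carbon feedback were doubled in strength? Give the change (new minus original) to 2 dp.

0.36 °C

Original: g = 0.4684, ΔT = 2.65/(1−0.4684) = 4.9850 °C.
With doubled permafrost-carbon: g' = 0.5046, ΔT' = 2.65/(1−0.5046) = 5.3492 °C.
Change = 5.3492 − 4.9850 = 0.36 °C.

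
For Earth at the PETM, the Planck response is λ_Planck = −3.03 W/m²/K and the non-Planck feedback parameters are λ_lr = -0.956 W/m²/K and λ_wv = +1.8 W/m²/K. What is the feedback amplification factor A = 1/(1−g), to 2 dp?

1.39

Convert to gains: g_lr = -0.956/3.03 = -0.3155; g_wv = 1.8/3.03 = 0.5941.
Total gain g = 0.2786.
A = 1/(1 − 0.2786) = 1.39.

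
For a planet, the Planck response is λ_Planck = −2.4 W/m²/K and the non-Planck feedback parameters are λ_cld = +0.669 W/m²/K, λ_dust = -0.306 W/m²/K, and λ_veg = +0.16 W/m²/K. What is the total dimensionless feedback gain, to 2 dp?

0.22

Convert to gains: g_cld = 0.669/2.4 = 0.2788; g_dust = -0.306/2.4 = -0.1275; g_veg = 0.16/2.4 = 0.06667.
Total gain g = 0.21797.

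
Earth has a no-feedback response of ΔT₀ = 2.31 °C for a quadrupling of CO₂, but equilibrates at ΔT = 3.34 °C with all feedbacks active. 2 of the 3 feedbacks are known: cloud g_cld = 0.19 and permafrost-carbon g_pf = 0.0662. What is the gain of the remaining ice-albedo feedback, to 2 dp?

Amplification A = ΔT/ΔT₀ = 3.34/2.31 = 1.446.
Total gain g = 1 − 1/A = 1 − 1/1.446 = 0.3084.
Known gains sum to 0.19 + 0.0662 = 0.2562.
g_ice = 0.3084 − 0.2562 = 0.05.

0.05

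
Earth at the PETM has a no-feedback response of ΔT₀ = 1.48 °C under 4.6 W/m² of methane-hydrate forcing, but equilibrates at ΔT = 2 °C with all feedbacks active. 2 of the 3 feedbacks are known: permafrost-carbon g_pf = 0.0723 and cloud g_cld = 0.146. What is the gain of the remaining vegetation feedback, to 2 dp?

0.04

Amplification A = ΔT/ΔT₀ = 2/1.48 = 1.351.
Total gain g = 1 − 1/A = 1 − 1/1.351 = 0.2598.
Known gains sum to 0.0723 + 0.146 = 0.2183.
g_veg = 0.2598 − 0.2183 = 0.04.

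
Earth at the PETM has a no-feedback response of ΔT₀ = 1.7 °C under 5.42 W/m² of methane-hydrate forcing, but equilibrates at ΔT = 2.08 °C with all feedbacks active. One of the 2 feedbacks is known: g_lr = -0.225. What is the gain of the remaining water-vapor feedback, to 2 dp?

0.41

Amplification A = ΔT/ΔT₀ = 2.08/1.7 = 1.224.
Total gain g = 1 − 1/A = 1 − 1/1.224 = 0.183.
The known gain is -0.225.
g_wv = 0.183 + 0.225 = 0.41.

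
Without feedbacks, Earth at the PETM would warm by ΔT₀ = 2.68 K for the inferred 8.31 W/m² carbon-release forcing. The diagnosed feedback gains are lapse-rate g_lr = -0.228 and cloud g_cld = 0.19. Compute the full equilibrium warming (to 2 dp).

Total gain g = -0.228 + 0.19 = -0.038.
Amplification A = 1/(1 + 0.038) = 0.9634.
ΔT = 2.68 × 0.9634 = 2.58 K.

2.58 K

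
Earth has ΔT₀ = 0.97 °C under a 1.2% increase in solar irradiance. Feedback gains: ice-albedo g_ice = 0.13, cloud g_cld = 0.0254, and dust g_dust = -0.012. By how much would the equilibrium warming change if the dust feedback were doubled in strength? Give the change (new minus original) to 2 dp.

Original: g = 0.1434, ΔT = 0.97/(1−0.1434) = 1.1324 °C.
With doubled dust: g' = 0.1314, ΔT' = 0.97/(1−0.1314) = 1.1167 °C.
Change = 1.1167 − 1.1324 = -0.02 °C.

-0.02 °C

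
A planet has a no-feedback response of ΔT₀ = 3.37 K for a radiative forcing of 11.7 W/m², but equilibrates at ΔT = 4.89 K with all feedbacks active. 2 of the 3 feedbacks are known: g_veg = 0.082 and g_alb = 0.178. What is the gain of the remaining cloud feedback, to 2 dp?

Amplification A = ΔT/ΔT₀ = 4.89/3.37 = 1.451.
Total gain g = 1 − 1/A = 1 − 1/1.451 = 0.3108.
Known gains sum to 0.082 + 0.178 = 0.26.
g_cld = 0.3108 − 0.26 = 0.05.

0.05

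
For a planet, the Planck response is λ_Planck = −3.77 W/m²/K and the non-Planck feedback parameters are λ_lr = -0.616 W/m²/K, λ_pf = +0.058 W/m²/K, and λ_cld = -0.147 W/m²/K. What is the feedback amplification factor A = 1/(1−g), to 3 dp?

Convert to gains: g_lr = -0.616/3.77 = -0.1634; g_pf = 0.058/3.77 = 0.01538; g_cld = -0.147/3.77 = -0.03899.
Total gain g = -0.18701.
A = 1/(1 + 0.18701) = 0.842.

0.842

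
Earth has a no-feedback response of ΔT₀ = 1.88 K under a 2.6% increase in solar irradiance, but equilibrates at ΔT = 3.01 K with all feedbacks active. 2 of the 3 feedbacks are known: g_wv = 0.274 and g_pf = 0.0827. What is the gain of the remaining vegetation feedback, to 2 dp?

0.02

Amplification A = ΔT/ΔT₀ = 3.01/1.88 = 1.601.
Total gain g = 1 − 1/A = 1 − 1/1.601 = 0.3754.
Known gains sum to 0.274 + 0.0827 = 0.3567.
g_veg = 0.3754 − 0.3567 = 0.02.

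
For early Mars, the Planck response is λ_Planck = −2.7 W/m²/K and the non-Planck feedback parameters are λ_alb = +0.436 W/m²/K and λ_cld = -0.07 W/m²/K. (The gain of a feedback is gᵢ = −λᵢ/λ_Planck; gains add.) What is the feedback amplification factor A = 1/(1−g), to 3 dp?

Convert to gains: g_alb = 0.436/2.7 = 0.1615; g_cld = -0.07/2.7 = -0.02593.
Total gain g = 0.13557.
A = 1/(1 − 0.13557) = 1.157.

1.157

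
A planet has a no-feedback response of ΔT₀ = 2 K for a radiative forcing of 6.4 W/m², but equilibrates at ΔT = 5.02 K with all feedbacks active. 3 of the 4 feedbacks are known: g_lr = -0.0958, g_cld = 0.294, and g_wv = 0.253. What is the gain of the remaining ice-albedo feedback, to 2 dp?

0.15

Amplification A = ΔT/ΔT₀ = 5.02/2 = 2.51.
Total gain g = 1 − 1/A = 1 − 1/2.51 = 0.6016.
Known gains sum to -0.0958 + 0.294 + 0.253 = 0.4512.
g_ice = 0.6016 − 0.4512 = 0.15.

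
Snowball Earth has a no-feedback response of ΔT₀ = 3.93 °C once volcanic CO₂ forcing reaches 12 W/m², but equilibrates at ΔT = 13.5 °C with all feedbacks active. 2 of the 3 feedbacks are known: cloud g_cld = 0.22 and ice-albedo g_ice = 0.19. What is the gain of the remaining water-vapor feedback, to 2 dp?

Amplification A = ΔT/ΔT₀ = 13.5/3.93 = 3.435.
Total gain g = 1 − 1/A = 1 − 1/3.435 = 0.7089.
Known gains sum to 0.22 + 0.19 = 0.41.
g_wv = 0.7089 − 0.41 = 0.30.

0.30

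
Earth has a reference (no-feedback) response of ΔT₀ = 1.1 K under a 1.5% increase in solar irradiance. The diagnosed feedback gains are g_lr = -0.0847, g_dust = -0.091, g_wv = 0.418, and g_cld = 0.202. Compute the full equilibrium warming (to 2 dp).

1.98 K

Total gain g = -0.0847 − 0.091 + 0.418 + 0.202 = 0.4443.
Amplification A = 1/(1 − 0.4443) = 1.8.
ΔT = 1.1 × 1.8 = 1.98 K.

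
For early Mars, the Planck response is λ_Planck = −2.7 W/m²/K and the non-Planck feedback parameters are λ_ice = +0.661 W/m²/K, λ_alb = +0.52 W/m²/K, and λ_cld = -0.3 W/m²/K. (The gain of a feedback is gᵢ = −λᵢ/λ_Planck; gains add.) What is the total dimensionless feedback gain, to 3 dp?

Convert to gains: g_ice = 0.661/2.7 = 0.2448; g_alb = 0.52/2.7 = 0.1926; g_cld = -0.3/2.7 = -0.1111.
Total gain g = 0.3263.

0.326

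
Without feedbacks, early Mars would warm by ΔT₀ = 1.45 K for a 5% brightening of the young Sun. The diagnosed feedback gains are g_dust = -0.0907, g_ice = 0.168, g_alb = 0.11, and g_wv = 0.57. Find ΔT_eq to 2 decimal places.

Total gain g = -0.0907 + 0.168 + 0.11 + 0.57 = 0.7573.
Amplification A = 1/(1 − 0.7573) = 4.12.
ΔT = 1.45 × 4.12 = 5.97 K.

5.97 K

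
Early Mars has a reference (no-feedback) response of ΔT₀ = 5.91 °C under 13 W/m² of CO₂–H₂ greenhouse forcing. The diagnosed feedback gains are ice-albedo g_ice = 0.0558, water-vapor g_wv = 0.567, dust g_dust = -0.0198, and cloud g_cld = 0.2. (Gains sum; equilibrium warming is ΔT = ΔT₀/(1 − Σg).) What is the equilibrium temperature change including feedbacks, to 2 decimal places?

30.00 °C

Total gain g = 0.0558 + 0.567 − 0.0198 + 0.2 = 0.803.
Amplification A = 1/(1 − 0.803) = 5.076.
ΔT = 5.91 × 5.076 = 30.00 °C.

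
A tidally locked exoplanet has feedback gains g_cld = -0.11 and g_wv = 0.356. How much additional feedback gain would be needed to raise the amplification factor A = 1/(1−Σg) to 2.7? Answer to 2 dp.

Current total gain = 0.246.
Target gain for A = 2.7: g* = 1 − 1/2.7 = 0.6296.
Additional gain needed = 0.6296 − 0.246 = 0.38.

0.38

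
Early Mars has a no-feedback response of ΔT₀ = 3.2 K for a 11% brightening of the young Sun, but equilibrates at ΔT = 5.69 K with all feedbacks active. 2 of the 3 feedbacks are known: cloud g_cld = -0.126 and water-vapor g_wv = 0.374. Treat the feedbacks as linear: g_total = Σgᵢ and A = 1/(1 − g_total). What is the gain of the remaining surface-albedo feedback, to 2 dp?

0.19

Amplification A = ΔT/ΔT₀ = 5.69/3.2 = 1.778.
Total gain g = 1 − 1/A = 1 − 1/1.778 = 0.4376.
Known gains sum to -0.126 + 0.374 = 0.248.
g_alb = 0.4376 − 0.248 = 0.19.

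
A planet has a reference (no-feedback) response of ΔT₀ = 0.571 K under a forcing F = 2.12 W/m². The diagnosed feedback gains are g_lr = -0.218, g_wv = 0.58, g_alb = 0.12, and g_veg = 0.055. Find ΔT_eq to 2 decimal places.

1.23 K

Total gain g = -0.218 + 0.58 + 0.12 + 0.055 = 0.537.
Amplification A = 1/(1 − 0.537) = 2.16.
ΔT = 0.571 × 2.16 = 1.23 K.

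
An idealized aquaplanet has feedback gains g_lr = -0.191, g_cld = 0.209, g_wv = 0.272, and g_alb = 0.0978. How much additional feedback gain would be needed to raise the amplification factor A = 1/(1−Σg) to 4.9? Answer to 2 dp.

0.41

Current total gain = 0.3878.
Target gain for A = 4.9: g* = 1 − 1/4.9 = 0.7959.
Additional gain needed = 0.7959 − 0.3878 = 0.41.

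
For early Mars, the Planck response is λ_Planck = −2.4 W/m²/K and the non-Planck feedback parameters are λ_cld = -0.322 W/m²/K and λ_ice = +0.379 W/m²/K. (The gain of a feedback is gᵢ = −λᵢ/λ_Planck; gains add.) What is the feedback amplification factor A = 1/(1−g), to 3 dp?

Convert to gains: g_cld = -0.322/2.4 = -0.1342; g_ice = 0.379/2.4 = 0.1579.
Total gain g = 0.0237.
A = 1/(1 − 0.0237) = 1.024.

1.024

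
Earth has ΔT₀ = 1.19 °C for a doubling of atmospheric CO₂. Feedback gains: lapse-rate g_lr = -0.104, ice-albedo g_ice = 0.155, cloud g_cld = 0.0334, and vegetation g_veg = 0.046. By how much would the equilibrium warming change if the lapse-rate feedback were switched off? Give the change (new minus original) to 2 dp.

Original: g = 0.1304, ΔT = 1.19/(1−0.1304) = 1.3684 °C.
Without lapse-rate: g' = 0.2344, ΔT' = 1.19/(1−0.2344) = 1.5543 °C.
Change = 1.5543 − 1.3684 = 0.19 °C.

0.19 °C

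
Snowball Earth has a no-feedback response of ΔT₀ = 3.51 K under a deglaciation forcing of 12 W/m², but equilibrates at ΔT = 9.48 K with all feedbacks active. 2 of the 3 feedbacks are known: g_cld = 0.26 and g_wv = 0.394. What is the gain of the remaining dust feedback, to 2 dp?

-0.02

Amplification A = ΔT/ΔT₀ = 9.48/3.51 = 2.701.
Total gain g = 1 − 1/A = 1 − 1/2.701 = 0.6298.
Known gains sum to 0.26 + 0.394 = 0.654.
g_dust = 0.6298 − 0.654 = -0.02.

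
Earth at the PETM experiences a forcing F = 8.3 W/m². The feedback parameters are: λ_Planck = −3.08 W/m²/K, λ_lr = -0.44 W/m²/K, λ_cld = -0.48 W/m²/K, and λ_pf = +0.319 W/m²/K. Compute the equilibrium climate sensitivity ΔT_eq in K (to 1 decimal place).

2.3 K

Net feedback parameter λ = (−3.08) + (-0.44) + (-0.48) + (+0.319) = -3.681 W/m²/K.
ΔT = −F/λ = −8.3/(-3.681) = 2.3 K.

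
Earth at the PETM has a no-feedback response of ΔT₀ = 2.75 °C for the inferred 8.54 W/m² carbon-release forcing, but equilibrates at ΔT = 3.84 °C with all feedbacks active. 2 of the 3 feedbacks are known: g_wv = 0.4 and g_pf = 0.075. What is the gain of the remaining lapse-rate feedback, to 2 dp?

Amplification A = ΔT/ΔT₀ = 3.84/2.75 = 1.396.
Total gain g = 1 − 1/A = 1 − 1/1.396 = 0.2837.
Known gains sum to 0.4 + 0.075 = 0.475.
g_lr = 0.2837 − 0.475 = -0.19.

-0.19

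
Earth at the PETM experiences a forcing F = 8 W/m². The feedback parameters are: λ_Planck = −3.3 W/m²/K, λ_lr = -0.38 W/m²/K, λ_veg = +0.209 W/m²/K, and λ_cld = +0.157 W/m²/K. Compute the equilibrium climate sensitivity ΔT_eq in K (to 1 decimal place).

2.4 K

Net feedback parameter λ = (−3.3) + (-0.38) + (+0.209) + (+0.157) = -3.314 W/m²/K.
ΔT = −F/λ = −8/(-3.314) = 2.4 K.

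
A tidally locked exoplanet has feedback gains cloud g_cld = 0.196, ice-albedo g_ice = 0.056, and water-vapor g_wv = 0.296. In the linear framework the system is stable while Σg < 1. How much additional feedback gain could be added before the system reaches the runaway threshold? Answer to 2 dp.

Current total gain = 0.196 + 0.056 + 0.296 = 0.548.
Margin to runaway = 1 − 0.548 = 0.45.

0.45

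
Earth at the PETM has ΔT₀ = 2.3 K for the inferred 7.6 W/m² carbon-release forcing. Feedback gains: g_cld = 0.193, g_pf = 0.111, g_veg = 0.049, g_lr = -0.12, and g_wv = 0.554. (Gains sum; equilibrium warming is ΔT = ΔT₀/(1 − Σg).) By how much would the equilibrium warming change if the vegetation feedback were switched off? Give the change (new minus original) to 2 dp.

Original: g = 0.787, ΔT = 2.3/(1−0.787) = 10.7981 K.
Without vegetation: g' = 0.738, ΔT' = 2.3/(1−0.738) = 8.7786 K.
Change = 8.7786 − 10.7981 = -2.02 K.

-2.02 K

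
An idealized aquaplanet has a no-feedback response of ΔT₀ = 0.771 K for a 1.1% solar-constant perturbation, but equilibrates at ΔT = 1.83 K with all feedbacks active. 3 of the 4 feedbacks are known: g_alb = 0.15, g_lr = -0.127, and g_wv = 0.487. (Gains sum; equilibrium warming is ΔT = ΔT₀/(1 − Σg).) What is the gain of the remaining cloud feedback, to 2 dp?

0.07

Amplification A = ΔT/ΔT₀ = 1.83/0.771 = 2.374.
Total gain g = 1 − 1/A = 1 − 1/2.374 = 0.5788.
Known gains sum to 0.15 − 0.127 + 0.487 = 0.51.
g_cld = 0.5788 − 0.51 = 0.07.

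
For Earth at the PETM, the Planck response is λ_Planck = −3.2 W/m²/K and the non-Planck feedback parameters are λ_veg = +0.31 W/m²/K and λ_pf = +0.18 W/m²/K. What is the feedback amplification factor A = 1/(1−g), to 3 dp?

Convert to gains: g_veg = 0.31/3.2 = 0.09687; g_pf = 0.18/3.2 = 0.05625.
Total gain g = 0.15312.
A = 1/(1 − 0.15312) = 1.181.

1.181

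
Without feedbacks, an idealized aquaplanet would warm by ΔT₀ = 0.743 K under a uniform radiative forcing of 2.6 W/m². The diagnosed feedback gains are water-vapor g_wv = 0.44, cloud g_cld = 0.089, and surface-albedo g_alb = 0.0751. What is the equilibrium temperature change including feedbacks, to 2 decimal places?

1.88 K

Total gain g = 0.44 + 0.089 + 0.0751 = 0.6041.
Amplification A = 1/(1 − 0.6041) = 2.526.
ΔT = 0.743 × 2.526 = 1.88 K.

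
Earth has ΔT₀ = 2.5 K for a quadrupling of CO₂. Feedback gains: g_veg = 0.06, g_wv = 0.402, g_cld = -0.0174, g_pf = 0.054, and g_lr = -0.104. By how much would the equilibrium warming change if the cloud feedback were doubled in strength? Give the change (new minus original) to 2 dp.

-0.12 K

Original: g = 0.3946, ΔT = 2.5/(1−0.3946) = 4.1295 K.
With doubled cloud: g' = 0.3772, ΔT' = 2.5/(1−0.3772) = 4.0141 K.
Change = 4.0141 − 4.1295 = -0.12 K.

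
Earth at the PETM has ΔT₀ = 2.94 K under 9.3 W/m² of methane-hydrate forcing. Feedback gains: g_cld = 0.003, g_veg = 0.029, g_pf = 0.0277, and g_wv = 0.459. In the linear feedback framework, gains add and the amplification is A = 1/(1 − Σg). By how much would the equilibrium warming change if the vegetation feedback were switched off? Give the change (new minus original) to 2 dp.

-0.35 K

Original: g = 0.5187, ΔT = 2.94/(1−0.5187) = 6.1085 K.
Without vegetation: g' = 0.4897, ΔT' = 2.94/(1−0.4897) = 5.7613 K.
Change = 5.7613 − 6.1085 = -0.35 K.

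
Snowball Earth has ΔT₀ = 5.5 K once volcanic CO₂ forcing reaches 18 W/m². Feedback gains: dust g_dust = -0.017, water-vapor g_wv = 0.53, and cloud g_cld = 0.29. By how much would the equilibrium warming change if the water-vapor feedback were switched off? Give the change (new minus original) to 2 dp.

-20.35 K

Original: g = 0.803, ΔT = 5.5/(1−0.803) = 27.9188 K.
Without water-vapor: g' = 0.273, ΔT' = 5.5/(1−0.273) = 7.5653 K.
Change = 7.5653 − 27.9188 = -20.35 K.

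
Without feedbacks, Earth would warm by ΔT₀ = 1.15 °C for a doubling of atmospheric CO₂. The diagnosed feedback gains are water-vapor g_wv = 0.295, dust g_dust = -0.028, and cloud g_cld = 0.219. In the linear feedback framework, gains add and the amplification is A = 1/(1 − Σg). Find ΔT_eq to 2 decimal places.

2.24 °C

Total gain g = 0.295 − 0.028 + 0.219 = 0.486.
Amplification A = 1/(1 − 0.486) = 1.946.
ΔT = 1.15 × 1.946 = 2.24 °C.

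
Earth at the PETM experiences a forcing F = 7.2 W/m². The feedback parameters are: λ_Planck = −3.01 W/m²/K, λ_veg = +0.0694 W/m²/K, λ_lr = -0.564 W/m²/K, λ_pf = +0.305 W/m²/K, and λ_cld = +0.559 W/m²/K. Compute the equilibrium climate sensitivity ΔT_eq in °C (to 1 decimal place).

Net feedback parameter λ = (−3.01) + (+0.0694) + (-0.564) + (+0.305) + (+0.559) = -2.6406 W/m²/K.
ΔT = −F/λ = −7.2/(-2.6406) = 2.7 °C.

2.7 °C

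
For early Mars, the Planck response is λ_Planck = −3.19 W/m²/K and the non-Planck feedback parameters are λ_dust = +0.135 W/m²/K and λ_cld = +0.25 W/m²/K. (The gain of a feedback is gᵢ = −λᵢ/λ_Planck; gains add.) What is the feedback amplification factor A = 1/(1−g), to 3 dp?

Convert to gains: g_dust = 0.135/3.19 = 0.04232; g_cld = 0.25/3.19 = 0.07837.
Total gain g = 0.12069.
A = 1/(1 − 0.12069) = 1.137.

1.137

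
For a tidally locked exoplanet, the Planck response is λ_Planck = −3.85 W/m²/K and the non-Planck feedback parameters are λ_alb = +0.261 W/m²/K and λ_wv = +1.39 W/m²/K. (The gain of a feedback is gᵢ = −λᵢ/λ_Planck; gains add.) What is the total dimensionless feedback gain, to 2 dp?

0.43

Convert to gains: g_alb = 0.261/3.85 = 0.06779; g_wv = 1.39/3.85 = 0.361.
Total gain g = 0.42879.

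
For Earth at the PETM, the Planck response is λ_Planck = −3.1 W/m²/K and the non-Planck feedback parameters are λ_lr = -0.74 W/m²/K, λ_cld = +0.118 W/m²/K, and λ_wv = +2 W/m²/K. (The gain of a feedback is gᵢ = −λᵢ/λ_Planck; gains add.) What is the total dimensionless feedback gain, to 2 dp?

0.44

Convert to gains: g_lr = -0.74/3.1 = -0.2387; g_cld = 0.118/3.1 = 0.03806; g_wv = 2/3.1 = 0.6452.
Total gain g = 0.44456.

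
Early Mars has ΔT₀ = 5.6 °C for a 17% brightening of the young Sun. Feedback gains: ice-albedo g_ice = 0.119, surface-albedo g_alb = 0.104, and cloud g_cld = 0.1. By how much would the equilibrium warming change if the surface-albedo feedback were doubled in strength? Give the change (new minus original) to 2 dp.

1.50 °C

Original: g = 0.323, ΔT = 5.6/(1−0.323) = 8.2718 °C.
With doubled surface-albedo: g' = 0.427, ΔT' = 5.6/(1−0.427) = 9.7731 °C.
Change = 9.7731 − 8.2718 = 1.50 °C.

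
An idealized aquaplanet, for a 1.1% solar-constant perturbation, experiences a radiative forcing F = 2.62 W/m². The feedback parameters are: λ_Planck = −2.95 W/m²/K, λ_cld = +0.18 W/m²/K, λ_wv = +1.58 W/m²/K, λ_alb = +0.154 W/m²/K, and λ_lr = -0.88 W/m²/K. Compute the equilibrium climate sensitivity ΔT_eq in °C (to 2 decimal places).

1.37 °C

Net feedback parameter λ = (−2.95) + (+0.18) + (+1.58) + (+0.154) + (-0.88) = -1.916 W/m²/K.
ΔT = −F/λ = −2.62/(-1.916) = 1.37 °C.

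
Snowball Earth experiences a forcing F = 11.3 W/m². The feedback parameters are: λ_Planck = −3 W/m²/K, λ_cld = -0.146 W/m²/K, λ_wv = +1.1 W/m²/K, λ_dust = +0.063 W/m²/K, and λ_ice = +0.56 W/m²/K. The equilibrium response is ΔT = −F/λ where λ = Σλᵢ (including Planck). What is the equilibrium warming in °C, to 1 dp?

7.9 °C

Net feedback parameter λ = (−3) + (-0.146) + (+1.1) + (+0.063) + (+0.56) = -1.423 W/m²/K.
ΔT = −F/λ = −11.3/(-1.423) = 7.9 °C.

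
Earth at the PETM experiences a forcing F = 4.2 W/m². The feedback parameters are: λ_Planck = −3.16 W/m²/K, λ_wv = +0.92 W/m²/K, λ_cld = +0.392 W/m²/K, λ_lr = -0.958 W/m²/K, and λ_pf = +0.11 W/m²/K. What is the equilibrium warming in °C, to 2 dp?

1.56 °C

Net feedback parameter λ = (−3.16) + (+0.92) + (+0.392) + (-0.958) + (+0.11) = -2.696 W/m²/K.
ΔT = −F/λ = −4.2/(-2.696) = 1.56 °C.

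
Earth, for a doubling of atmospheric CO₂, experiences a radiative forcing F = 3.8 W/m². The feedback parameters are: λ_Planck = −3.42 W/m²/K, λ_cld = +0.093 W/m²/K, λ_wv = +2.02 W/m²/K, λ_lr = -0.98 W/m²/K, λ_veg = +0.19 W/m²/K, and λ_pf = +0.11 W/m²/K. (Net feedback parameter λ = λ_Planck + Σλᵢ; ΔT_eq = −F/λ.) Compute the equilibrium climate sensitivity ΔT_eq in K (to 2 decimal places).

1.91 K

Net feedback parameter λ = (−3.42) + (+0.093) + (+2.02) + (-0.98) + (+0.19) + (+0.11) = -1.987 W/m²/K.
ΔT = −F/λ = −3.8/(-1.987) = 1.91 K.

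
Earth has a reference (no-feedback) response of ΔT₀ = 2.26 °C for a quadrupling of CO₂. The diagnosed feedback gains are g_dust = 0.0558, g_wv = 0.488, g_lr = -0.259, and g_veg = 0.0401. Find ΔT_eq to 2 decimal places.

Total gain g = 0.0558 + 0.488 − 0.259 + 0.0401 = 0.3249.
Amplification A = 1/(1 − 0.3249) = 1.481.
ΔT = 2.26 × 1.481 = 3.35 °C.

3.35 °C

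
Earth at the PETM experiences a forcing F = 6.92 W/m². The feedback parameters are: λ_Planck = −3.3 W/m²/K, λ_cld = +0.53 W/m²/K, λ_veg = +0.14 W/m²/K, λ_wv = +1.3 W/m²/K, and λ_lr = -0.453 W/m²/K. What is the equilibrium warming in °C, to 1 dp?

Net feedback parameter λ = (−3.3) + (+0.53) + (+0.14) + (+1.3) + (-0.453) = -1.783 W/m²/K.
ΔT = −F/λ = −6.92/(-1.783) = 3.9 °C.

3.9 °C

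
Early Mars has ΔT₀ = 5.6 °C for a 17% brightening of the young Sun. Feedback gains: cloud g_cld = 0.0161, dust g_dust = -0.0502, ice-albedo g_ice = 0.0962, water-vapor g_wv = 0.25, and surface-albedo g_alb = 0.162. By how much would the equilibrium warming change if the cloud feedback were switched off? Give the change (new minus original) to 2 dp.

Original: g = 0.4741, ΔT = 5.6/(1−0.4741) = 10.6484 °C.
Without cloud: g' = 0.458, ΔT' = 5.6/(1−0.458) = 10.3321 °C.
Change = 10.3321 − 10.6484 = -0.32 °C.

-0.32 °C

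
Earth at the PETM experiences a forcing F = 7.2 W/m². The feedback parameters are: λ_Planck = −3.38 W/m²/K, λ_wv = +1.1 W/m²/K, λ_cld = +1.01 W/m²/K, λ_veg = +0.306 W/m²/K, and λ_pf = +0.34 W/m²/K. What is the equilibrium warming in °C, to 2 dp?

11.54 °C

Net feedback parameter λ = (−3.38) + (+1.1) + (+1.01) + (+0.306) + (+0.34) = -0.624 W/m²/K.
ΔT = −F/λ = −7.2/(-0.624) = 11.54 °C.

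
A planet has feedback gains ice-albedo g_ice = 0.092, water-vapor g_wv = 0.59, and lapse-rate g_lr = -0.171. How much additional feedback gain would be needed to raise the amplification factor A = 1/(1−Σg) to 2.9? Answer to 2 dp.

0.14

Current total gain = 0.511.
Target gain for A = 2.9: g* = 1 − 1/2.9 = 0.6552.
Additional gain needed = 0.6552 − 0.511 = 0.14.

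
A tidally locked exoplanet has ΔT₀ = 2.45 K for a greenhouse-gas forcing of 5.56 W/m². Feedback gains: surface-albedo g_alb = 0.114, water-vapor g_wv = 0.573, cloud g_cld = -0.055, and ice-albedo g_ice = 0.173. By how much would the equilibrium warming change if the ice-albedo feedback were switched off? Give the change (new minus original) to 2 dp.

-5.91 K

Original: g = 0.805, ΔT = 2.45/(1−0.805) = 12.5641 K.
Without ice-albedo: g' = 0.632, ΔT' = 2.45/(1−0.632) = 6.6576 K.
Change = 6.6576 − 12.5641 = -5.91 K.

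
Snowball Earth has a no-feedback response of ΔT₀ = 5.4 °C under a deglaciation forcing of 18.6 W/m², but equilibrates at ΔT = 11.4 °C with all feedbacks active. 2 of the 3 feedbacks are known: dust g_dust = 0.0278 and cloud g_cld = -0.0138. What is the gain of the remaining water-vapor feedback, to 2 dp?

Amplification A = ΔT/ΔT₀ = 11.4/5.4 = 2.111.
Total gain g = 1 − 1/A = 1 − 1/2.111 = 0.5263.
Known gains sum to 0.0278 − 0.0138 = 0.014.
g_wv = 0.5263 − 0.014 = 0.51.

0.51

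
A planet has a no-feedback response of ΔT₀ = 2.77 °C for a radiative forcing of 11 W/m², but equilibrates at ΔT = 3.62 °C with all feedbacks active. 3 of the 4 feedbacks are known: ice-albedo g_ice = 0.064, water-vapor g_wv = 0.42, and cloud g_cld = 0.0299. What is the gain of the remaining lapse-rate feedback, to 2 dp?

-0.28

Amplification A = ΔT/ΔT₀ = 3.62/2.77 = 1.307.
Total gain g = 1 − 1/A = 1 − 1/1.307 = 0.2349.
Known gains sum to 0.064 + 0.42 + 0.0299 = 0.5139.
g_lr = 0.2349 − 0.5139 = -0.28.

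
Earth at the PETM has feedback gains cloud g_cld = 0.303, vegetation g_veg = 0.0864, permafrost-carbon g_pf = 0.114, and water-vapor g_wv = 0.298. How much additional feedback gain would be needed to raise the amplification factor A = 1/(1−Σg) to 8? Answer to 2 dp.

Current total gain = 0.8014.
Target gain for A = 8: g* = 1 − 1/8 = 0.875.
Additional gain needed = 0.875 − 0.8014 = 0.07.

0.07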